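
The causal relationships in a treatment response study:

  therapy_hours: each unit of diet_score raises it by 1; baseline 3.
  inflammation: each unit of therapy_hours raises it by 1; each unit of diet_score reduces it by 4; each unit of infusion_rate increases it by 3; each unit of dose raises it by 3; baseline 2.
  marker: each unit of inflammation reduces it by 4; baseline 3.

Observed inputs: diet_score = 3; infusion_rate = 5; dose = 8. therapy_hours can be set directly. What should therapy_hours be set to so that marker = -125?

therapy_hours = 3

Intervening on therapy_hours fixes its value directly, overriding its dependence on diet_score.
Substituting into the inflammation equation gives inflammation = therapy_hours + 29.
Substituting into the marker equation gives marker = -4*therapy_hours - 113.
Solve -4*therapy_hours - 113 = -125: therapy_hours = (-125 + 113) / -4 = 3.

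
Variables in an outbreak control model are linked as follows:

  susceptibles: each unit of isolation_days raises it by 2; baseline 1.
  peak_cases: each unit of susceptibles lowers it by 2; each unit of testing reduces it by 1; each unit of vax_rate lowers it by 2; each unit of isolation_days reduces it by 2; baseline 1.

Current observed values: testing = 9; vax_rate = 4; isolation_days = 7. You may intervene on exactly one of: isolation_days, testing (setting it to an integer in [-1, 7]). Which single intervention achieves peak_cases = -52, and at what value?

Intervening on isolation_days: peak_cases = -6*isolation_days - 18. Reaching -52 requires isolation_days = 17/3, not an integer.
Intervening on testing: with other inputs at their observed values, peak_cases = -testing - 51. Solving for -52 gives testing = 1, within [-1, 7].

set testing = 1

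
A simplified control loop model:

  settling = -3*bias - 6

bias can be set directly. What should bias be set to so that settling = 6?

Solve -3*bias - 6 = 6: bias = (6 + 6) / -3 = -4.

bias = -4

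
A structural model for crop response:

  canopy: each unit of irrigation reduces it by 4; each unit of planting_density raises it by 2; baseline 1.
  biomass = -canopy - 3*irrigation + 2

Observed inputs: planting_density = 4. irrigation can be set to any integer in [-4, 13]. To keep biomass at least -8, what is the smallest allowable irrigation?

Substituting into the canopy equation gives canopy = -4*irrigation + 9.
Substituting into the biomass equation gives biomass = irrigation - 7.
Require irrigation - 7 ≥ -8, so irrigation ≥ -1.
The smallest integer in [-4, 13] satisfying this is -1.

irrigation = -1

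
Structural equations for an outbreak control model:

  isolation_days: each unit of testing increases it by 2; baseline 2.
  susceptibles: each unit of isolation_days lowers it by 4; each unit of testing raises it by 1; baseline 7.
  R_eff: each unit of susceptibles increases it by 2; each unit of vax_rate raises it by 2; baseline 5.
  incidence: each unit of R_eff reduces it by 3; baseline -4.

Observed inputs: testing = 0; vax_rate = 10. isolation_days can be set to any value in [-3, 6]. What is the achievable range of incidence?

-193 to 23

Intervening on isolation_days fixes its value directly, overriding its dependence on testing.
Substituting into the susceptibles equation gives susceptibles = -4*isolation_days + 7.
So R_eff = -8*isolation_days + 39.
Substituting into the incidence equation gives incidence = 24*isolation_days - 121.
Linear in isolation_days, so extremes are at the endpoints: isolation_days = -3 gives incidence = -193; isolation_days = 6 gives incidence = 23.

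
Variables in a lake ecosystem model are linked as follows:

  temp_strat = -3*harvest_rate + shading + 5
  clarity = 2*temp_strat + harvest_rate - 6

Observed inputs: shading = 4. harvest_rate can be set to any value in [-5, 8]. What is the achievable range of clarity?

-28 to 37

Substituting into the temp_strat equation gives temp_strat = -3*harvest_rate + 9.
So clarity = -5*harvest_rate + 12.
Linear in harvest_rate, so extremes are at the endpoints: harvest_rate = -5 gives clarity = 37; harvest_rate = 8 gives clarity = -28.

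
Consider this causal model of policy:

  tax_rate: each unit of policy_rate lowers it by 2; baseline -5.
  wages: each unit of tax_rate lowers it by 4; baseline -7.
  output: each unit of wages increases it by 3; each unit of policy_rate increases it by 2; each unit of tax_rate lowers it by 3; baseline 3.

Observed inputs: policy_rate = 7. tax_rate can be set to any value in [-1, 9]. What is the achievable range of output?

Intervening on tax_rate fixes its value directly, overriding its dependence on policy_rate.
Substituting into the output equation gives output = -15*tax_rate - 4.
Linear in tax_rate, so extremes are at the endpoints: tax_rate = -1 gives output = 11; tax_rate = 9 gives output = -139.

-139 to 11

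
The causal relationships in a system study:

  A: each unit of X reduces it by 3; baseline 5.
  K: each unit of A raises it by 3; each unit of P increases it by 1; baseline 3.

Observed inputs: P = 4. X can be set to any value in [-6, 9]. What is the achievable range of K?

-59 to 76

Substituting into the K equation gives K = -9*X + 22.
Linear in X, so extremes are at the endpoints: X = -6 gives K = 76; X = 9 gives K = -59.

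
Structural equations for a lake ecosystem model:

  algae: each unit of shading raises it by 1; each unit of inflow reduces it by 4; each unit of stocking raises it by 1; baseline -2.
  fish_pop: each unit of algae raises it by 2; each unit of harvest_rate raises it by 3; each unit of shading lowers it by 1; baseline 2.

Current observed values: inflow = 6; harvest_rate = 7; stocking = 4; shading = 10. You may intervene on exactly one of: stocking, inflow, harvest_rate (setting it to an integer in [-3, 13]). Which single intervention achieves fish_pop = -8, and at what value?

set harvest_rate = 8

Intervening on stocking: fish_pop = 2*stocking - 19. Reaching -8 requires stocking = 11/2, not an integer.
Intervening on inflow: fish_pop = -8*inflow + 37. Reaching -8 requires inflow = 45/8, not an integer.
Intervening on harvest_rate: with other inputs at their observed values, fish_pop = 3*harvest_rate - 32. Solving for -8 gives harvest_rate = 8, within [-3, 13].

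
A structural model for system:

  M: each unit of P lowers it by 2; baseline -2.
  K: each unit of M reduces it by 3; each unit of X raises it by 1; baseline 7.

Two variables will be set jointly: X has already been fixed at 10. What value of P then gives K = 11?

With X held at 10:
Substituting into the K equation gives K = 6*P + 23.
Solve 6*P + 23 = 11: P = (11 - 23) / 6 = -2.

P = -2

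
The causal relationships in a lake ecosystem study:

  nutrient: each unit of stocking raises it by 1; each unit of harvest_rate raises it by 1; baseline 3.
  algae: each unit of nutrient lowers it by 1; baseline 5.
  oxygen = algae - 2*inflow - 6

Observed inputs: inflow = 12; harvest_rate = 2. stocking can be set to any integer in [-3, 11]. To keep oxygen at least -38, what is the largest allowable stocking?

stocking = 8

Substituting into the nutrient equation gives nutrient = stocking + 5.
This gives algae = -stocking.
Substituting into the oxygen equation gives oxygen = -stocking - 30.
Require -stocking - 30 ≥ -38, so stocking ≤ 8.
The largest integer in [-3, 11] satisfying this is 8.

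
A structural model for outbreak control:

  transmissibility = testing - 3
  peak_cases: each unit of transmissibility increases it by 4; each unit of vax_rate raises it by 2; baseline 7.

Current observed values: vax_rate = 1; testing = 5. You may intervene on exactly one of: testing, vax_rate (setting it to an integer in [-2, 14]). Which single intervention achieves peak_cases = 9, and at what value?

set testing = 3

Intervening on testing: with other inputs at their observed values, peak_cases = 4*testing - 3. Solving for 9 gives testing = 3, within [-2, 14].
Intervening on vax_rate: peak_cases = 2*vax_rate + 15. Reaching 9 requires vax_rate = -3, outside [-2, 14].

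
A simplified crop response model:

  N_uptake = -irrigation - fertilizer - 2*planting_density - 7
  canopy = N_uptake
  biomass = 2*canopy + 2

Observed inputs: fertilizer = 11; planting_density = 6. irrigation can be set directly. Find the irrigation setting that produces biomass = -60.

irrigation = 1

Substituting into the N_uptake equation gives N_uptake = -irrigation - 30.
canopy becomes -irrigation - 30.
Substituting into the biomass equation gives biomass = -2*irrigation - 58.
Solve -2*irrigation - 58 = -60: irrigation = (-60 + 58) / -2 = 1.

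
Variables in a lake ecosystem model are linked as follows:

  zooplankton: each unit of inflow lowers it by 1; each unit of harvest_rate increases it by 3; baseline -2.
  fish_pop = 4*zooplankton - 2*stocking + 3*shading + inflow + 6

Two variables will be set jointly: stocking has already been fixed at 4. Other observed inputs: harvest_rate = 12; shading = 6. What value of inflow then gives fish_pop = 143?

inflow = 3

With stocking held at 4:
Substituting into the zooplankton equation gives zooplankton = -inflow + 34.
fish_pop becomes -3*inflow + 152.
Solve -3*inflow + 152 = 143: inflow = (143 - 152) / -3 = 3.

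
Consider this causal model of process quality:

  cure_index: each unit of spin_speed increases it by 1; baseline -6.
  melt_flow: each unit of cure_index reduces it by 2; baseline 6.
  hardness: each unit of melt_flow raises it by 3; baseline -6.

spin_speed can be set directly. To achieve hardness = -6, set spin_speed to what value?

Substituting into the melt_flow equation gives melt_flow = -2*spin_speed + 18.
Substituting into the hardness equation gives hardness = -6*spin_speed + 48.
Solve -6*spin_speed + 48 = -6: spin_speed = (-6 - 48) / -6 = 9.

spin_speed = 9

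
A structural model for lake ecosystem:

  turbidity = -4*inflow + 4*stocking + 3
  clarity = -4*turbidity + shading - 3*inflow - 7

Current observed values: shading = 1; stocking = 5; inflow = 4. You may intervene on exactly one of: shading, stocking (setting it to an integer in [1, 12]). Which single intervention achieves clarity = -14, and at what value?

Intervening on shading: clarity = shading - 47. Reaching -14 requires shading = 33, outside [1, 12].
Intervening on stocking: with other inputs at their observed values, clarity = -16*stocking + 34. Solving for -14 gives stocking = 3, within [1, 12].

set stocking = 3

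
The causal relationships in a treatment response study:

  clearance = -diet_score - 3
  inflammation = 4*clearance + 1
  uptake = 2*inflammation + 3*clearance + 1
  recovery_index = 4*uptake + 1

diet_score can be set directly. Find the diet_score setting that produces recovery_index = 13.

Substituting into the inflammation equation gives inflammation = -4*diet_score - 11.
Substituting into the uptake equation gives uptake = -11*diet_score - 30.
This gives recovery_index = -44*diet_score - 119.
Solve -44*diet_score - 119 = 13: diet_score = (13 + 119) / -44 = -3.

diet_score = -3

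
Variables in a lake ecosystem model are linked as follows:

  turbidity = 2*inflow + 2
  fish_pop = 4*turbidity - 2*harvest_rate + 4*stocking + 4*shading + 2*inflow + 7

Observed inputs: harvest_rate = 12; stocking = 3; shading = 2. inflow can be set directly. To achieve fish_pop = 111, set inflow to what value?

Substituting into the fish_pop equation gives fish_pop = 10*inflow + 11.
Solve 10*inflow + 11 = 111: inflow = (111 - 11) / 10 = 10.

inflow = 10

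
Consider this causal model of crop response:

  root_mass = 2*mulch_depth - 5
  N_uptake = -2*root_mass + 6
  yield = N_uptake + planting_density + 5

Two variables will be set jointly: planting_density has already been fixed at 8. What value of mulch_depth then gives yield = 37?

With planting_density held at 8:
Substituting into the N_uptake equation gives N_uptake = -4*mulch_depth + 16.
Substituting into the yield equation gives yield = -4*mulch_depth + 29.
Solve -4*mulch_depth + 29 = 37: mulch_depth = (37 - 29) / -4 = -2.

mulch_depth = -2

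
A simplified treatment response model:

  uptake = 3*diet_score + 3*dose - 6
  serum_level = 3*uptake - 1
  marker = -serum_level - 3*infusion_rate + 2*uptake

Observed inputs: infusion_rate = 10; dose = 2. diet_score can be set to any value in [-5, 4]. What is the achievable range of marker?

-41 to -14

Substituting into the uptake equation gives uptake = 3*diet_score.
Substituting into the serum_level equation gives serum_level = 9*diet_score - 1.
Substituting into the marker equation gives marker = -3*diet_score - 29.
Linear in diet_score, so extremes are at the endpoints: diet_score = -5 gives marker = -14; diet_score = 4 gives marker = -41.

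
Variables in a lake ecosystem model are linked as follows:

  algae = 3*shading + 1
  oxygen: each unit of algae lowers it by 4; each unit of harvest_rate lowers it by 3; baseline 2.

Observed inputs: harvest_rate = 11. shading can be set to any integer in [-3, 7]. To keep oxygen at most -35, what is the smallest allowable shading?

Substituting into the oxygen equation gives oxygen = -12*shading - 35.
Require -12*shading - 35 ≤ -35, so shading ≥ 0.
The smallest integer in [-3, 7] satisfying this is 0.

shading = 0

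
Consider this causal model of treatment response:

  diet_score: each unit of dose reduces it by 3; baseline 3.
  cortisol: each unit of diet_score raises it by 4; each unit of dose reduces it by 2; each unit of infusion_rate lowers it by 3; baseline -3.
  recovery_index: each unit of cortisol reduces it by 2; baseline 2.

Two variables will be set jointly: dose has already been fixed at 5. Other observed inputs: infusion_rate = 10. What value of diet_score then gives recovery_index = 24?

With dose held at 5:
Intervening on diet_score fixes its value directly, overriding its dependence on dose.
Substituting into the cortisol equation gives cortisol = 4*diet_score - 43.
Substituting into the recovery_index equation gives recovery_index = -8*diet_score + 88.
Solve -8*diet_score + 88 = 24: diet_score = (24 - 88) / -8 = 8.

diet_score = 8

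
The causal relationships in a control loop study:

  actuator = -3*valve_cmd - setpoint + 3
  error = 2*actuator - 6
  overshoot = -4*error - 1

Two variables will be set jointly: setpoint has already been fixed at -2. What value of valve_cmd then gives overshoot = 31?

With setpoint held at -2:
Substituting into the actuator equation gives actuator = -3*valve_cmd + 5.
Substituting into the error equation gives error = -6*valve_cmd + 4.
Substituting into the overshoot equation gives overshoot = 24*valve_cmd - 17.
Solve 24*valve_cmd - 17 = 31: valve_cmd = (31 + 17) / 24 = 2.

valve_cmd = 2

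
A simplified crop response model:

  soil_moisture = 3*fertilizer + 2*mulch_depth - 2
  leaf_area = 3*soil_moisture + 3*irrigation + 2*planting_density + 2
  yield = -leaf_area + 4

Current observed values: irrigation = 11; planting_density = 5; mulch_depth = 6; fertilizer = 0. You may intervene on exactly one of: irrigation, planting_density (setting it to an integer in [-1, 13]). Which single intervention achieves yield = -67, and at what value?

set planting_density = 3

Intervening on irrigation: yield = -3*irrigation - 38. Reaching -67 requires irrigation = 29/3, not an integer.
Intervening on planting_density: with other inputs at their observed values, yield = -2*planting_density - 61. Solving for -67 gives planting_density = 3, within [-1, 13].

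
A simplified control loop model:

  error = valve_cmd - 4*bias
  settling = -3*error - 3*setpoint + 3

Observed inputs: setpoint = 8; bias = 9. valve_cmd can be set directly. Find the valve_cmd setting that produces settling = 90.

Substituting into the error equation gives error = valve_cmd - 36.
Substituting into the settling equation gives settling = -3*valve_cmd + 87.
Solve -3*valve_cmd + 87 = 90: valve_cmd = (90 - 87) / -3 = -1.

valve_cmd = -1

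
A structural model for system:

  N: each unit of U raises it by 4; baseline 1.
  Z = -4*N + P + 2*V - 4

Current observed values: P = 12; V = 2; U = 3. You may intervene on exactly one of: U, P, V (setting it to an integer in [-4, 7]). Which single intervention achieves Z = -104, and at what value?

set U = 7

Intervening on U: with other inputs at their observed values, Z = -16*U + 8. Solving for -104 gives U = 7, within [-4, 7].
Intervening on P: Z = P - 52. Reaching -104 requires P = -52, outside [-4, 7].
Intervening on V: Z = 2*V - 44. Reaching -104 requires V = -30, outside [-4, 7].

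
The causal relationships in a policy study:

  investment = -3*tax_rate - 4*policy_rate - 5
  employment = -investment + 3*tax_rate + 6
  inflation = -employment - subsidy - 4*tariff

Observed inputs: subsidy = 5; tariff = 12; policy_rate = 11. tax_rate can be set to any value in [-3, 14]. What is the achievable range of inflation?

-192 to -90

Substituting into the investment equation gives investment = -3*tax_rate - 49.
Substituting into the employment equation gives employment = 6*tax_rate + 55.
This gives inflation = -6*tax_rate - 108.
Linear in tax_rate, so extremes are at the endpoints: tax_rate = -3 gives inflation = -90; tax_rate = 14 gives inflation = -192.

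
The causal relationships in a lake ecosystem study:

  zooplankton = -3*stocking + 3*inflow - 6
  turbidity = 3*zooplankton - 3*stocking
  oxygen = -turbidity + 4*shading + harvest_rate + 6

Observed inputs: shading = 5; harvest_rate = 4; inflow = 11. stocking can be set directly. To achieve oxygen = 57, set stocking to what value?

stocking = 9

Substituting into the zooplankton equation gives zooplankton = -3*stocking + 27.
This gives turbidity = -12*stocking + 81.
Substituting into the oxygen equation gives oxygen = 12*stocking - 51.
Solve 12*stocking - 51 = 57: stocking = (57 + 51) / 12 = 9.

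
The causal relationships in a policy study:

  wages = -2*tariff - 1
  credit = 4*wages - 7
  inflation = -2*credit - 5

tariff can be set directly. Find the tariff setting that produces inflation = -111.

tariff = -8

Substituting into the credit equation gives credit = -8*tariff - 11.
inflation becomes 16*tariff + 17.
Solve 16*tariff + 17 = -111: tariff = (-111 - 17) / 16 = -8.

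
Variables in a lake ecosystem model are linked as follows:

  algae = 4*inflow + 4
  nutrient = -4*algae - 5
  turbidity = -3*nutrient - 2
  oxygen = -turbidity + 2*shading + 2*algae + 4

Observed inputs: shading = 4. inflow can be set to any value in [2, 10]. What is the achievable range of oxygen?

Substituting into the nutrient equation gives nutrient = -16*inflow - 21.
Substituting into the turbidity equation gives turbidity = 48*inflow + 61.
Substituting into the oxygen equation gives oxygen = -40*inflow - 41.
Linear in inflow, so extremes are at the endpoints: inflow = 2 gives oxygen = -121; inflow = 10 gives oxygen = -441.

-441 to -121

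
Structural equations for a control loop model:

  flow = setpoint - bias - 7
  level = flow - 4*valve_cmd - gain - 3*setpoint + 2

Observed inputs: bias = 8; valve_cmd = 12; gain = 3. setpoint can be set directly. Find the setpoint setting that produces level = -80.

setpoint = 8

Substituting into the flow equation gives flow = setpoint - 15.
level becomes -2*setpoint - 64.
Solve -2*setpoint - 64 = -80: setpoint = (-80 + 64) / -2 = 8.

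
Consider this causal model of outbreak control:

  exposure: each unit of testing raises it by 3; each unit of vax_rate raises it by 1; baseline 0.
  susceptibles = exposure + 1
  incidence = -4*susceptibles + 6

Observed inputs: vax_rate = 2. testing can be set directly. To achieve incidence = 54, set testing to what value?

Substituting into the exposure equation gives exposure = 3*testing + 2.
Substituting into the susceptibles equation gives susceptibles = 3*testing + 3.
Substituting into the incidence equation gives incidence = -12*testing - 6.
Solve -12*testing - 6 = 54: testing = (54 + 6) / -12 = -5.

testing = -5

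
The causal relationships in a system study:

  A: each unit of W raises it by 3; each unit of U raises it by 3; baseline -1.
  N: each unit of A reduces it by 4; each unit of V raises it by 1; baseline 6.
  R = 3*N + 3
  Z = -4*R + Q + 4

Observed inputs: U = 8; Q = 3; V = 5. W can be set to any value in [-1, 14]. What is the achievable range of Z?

823 to 2983

Substituting into the A equation gives A = 3*W + 23.
Substituting into the N equation gives N = -12*W - 81.
So R = -36*W - 240.
So Z = 144*W + 967.
Linear in W, so extremes are at the endpoints: W = -1 gives Z = 823; W = 14 gives Z = 2983.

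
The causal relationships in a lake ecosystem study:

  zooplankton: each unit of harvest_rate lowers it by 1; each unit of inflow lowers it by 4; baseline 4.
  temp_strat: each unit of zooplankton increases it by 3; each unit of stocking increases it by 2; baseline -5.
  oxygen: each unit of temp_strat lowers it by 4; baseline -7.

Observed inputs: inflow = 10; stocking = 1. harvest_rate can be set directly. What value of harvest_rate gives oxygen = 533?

Substituting into the zooplankton equation gives zooplankton = -harvest_rate - 36.
Substituting into the temp_strat equation gives temp_strat = -3*harvest_rate - 111.
Substituting into the oxygen equation gives oxygen = 12*harvest_rate + 437.
Solve 12*harvest_rate + 437 = 533: harvest_rate = (533 - 437) / 12 = 8.

harvest_rate = 8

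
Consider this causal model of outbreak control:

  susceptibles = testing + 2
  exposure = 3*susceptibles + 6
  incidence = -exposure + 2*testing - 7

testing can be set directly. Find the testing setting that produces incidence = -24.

Substituting into the exposure equation gives exposure = 3*testing + 12.
incidence becomes -testing - 19.
Solve -testing - 19 = -24: testing = (-24 + 19) / -1 = 5.

testing = 5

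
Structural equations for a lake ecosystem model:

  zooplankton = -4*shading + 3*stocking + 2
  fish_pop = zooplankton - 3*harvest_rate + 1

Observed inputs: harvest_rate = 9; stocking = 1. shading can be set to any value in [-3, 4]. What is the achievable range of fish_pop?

Substituting into the zooplankton equation gives zooplankton = -4*shading + 5.
So fish_pop = -4*shading - 21.
Linear in shading, so extremes are at the endpoints: shading = -3 gives fish_pop = -9; shading = 4 gives fish_pop = -37.

-37 to -9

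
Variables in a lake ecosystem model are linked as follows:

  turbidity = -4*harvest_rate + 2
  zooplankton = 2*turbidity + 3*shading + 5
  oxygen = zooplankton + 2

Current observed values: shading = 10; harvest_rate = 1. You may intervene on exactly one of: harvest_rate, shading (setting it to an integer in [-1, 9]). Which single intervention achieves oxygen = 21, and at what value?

set shading = 6

Intervening on harvest_rate: oxygen = -8*harvest_rate + 41. Reaching 21 requires harvest_rate = 5/2, not an integer.
Intervening on shading: with other inputs at their observed values, oxygen = 3*shading + 3. Solving for 21 gives shading = 6, within [-1, 9].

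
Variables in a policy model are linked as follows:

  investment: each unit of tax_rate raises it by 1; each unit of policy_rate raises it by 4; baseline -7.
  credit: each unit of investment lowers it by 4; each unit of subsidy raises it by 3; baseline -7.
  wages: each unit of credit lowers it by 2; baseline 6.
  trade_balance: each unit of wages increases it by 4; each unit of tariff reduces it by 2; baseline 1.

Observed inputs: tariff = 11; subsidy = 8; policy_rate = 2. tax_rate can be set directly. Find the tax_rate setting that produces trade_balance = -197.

Substituting into the investment equation gives investment = tax_rate + 1.
Substituting into the credit equation gives credit = -4*tax_rate + 13.
Substituting into the wages equation gives wages = 8*tax_rate - 20.
Substituting into the trade_balance equation gives trade_balance = 32*tax_rate - 101.
Solve 32*tax_rate - 101 = -197: tax_rate = (-197 + 101) / 32 = -3.

tax_rate = -3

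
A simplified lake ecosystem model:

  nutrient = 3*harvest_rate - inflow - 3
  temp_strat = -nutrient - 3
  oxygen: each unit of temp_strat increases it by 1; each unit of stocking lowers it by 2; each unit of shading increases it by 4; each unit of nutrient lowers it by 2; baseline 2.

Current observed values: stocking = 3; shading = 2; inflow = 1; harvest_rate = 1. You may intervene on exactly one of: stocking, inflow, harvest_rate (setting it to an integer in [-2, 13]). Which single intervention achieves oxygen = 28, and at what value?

Intervening on stocking: oxygen = -2*stocking + 10. Reaching 28 requires stocking = -9, outside [-2, 13].
Intervening on inflow: with other inputs at their observed values, oxygen = 3*inflow + 1. Solving for 28 gives inflow = 9, within [-2, 13].
Intervening on harvest_rate: oxygen = -9*harvest_rate + 13. Reaching 28 requires harvest_rate = -5/3, not an integer.

set inflow = 9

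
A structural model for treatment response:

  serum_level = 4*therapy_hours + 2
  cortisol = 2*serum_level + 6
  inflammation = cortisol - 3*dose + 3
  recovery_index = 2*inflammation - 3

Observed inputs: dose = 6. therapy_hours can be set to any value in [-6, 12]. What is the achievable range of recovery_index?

-109 to 179

Substituting into the cortisol equation gives cortisol = 8*therapy_hours + 10.
This gives inflammation = 8*therapy_hours - 5.
So recovery_index = 16*therapy_hours - 13.
Linear in therapy_hours, so extremes are at the endpoints: therapy_hours = -6 gives recovery_index = -109; therapy_hours = 12 gives recovery_index = 179.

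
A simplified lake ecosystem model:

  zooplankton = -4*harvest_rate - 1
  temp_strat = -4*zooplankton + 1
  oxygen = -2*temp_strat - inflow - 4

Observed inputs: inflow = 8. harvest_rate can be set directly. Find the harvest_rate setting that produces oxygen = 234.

Substituting into the temp_strat equation gives temp_strat = 16*harvest_rate + 5.
So oxygen = -32*harvest_rate - 22.
Solve -32*harvest_rate - 22 = 234: harvest_rate = (234 + 22) / -32 = -8.

harvest_rate = -8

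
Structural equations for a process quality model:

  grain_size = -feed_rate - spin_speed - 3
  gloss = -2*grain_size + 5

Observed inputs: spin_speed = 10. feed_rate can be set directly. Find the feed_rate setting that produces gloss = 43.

Substituting into the grain_size equation gives grain_size = -feed_rate - 13.
So gloss = 2*feed_rate + 31.
Solve 2*feed_rate + 31 = 43: feed_rate = (43 - 31) / 2 = 6.

feed_rate = 6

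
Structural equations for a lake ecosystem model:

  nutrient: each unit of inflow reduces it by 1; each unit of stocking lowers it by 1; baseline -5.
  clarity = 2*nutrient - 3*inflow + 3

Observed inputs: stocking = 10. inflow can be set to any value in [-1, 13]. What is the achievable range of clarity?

Substituting into the nutrient equation gives nutrient = -inflow - 15.
Substituting into the clarity equation gives clarity = -5*inflow - 27.
Linear in inflow, so extremes are at the endpoints: inflow = -1 gives clarity = -22; inflow = 13 gives clarity = -92.

-92 to -22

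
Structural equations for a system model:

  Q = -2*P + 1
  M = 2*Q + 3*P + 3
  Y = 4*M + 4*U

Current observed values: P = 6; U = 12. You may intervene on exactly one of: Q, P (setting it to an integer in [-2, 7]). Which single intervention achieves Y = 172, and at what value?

set Q = 5

Intervening on Q: with other inputs at their observed values, Y = 8*Q + 132. Solving for 172 gives Q = 5, within [-2, 7].
Intervening on P: Y = -4*P + 68. Reaching 172 requires P = -26, outside [-2, 7].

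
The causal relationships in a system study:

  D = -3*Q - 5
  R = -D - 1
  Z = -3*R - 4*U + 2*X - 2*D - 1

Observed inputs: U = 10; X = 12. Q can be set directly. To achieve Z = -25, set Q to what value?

Substituting into the R equation gives R = 3*Q + 4.
This gives Z = -3*Q - 19.
Solve -3*Q - 19 = -25: Q = (-25 + 19) / -3 = 2.

Q = 2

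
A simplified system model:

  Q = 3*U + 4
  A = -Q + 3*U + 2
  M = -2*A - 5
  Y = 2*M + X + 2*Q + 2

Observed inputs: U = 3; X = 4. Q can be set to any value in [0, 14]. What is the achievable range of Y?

Intervening on Q fixes its value directly, overriding its dependence on U.
Substituting into the A equation gives A = -Q + 11.
This gives M = 2*Q - 27.
So Y = 6*Q - 48.
Linear in Q, so extremes are at the endpoints: Q = 0 gives Y = -48; Q = 14 gives Y = 36.

-48 to 36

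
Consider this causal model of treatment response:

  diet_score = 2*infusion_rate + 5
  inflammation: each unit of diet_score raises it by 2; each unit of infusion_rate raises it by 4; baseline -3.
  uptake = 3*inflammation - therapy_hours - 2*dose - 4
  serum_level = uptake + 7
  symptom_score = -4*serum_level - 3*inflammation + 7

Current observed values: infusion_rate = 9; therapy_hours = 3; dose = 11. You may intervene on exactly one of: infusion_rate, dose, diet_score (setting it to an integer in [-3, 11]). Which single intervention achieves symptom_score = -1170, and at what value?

Intervening on infusion_rate: symptom_score = -120*infusion_rate - 10. Reaching -1170 requires infusion_rate = 29/3, not an integer.
Intervening on dose: with other inputs at their observed values, symptom_score = 8*dose - 1178. Solving for -1170 gives dose = 1, within [-3, 11].
Intervening on diet_score: symptom_score = -30*diet_score - 400. Reaching -1170 requires diet_score = 77/3, not an integer.

set dose = 1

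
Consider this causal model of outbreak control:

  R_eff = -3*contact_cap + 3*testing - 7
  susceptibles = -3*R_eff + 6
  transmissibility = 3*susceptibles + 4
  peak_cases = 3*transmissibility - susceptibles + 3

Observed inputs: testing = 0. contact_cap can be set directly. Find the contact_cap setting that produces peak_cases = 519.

contact_cap = 4

Substituting into the R_eff equation gives R_eff = -3*contact_cap - 7.
Substituting into the susceptibles equation gives susceptibles = 9*contact_cap + 27.
transmissibility becomes 27*contact_cap + 85.
Substituting into the peak_cases equation gives peak_cases = 72*contact_cap + 231.
Solve 72*contact_cap + 231 = 519: contact_cap = (519 - 231) / 72 = 4.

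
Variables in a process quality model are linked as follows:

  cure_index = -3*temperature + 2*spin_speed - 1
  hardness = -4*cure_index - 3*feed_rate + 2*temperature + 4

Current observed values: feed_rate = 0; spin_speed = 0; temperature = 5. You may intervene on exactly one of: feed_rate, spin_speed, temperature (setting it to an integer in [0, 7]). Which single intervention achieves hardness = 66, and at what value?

Intervening on feed_rate: with other inputs at their observed values, hardness = -3*feed_rate + 78. Solving for 66 gives feed_rate = 4, within [0, 7].
Intervening on spin_speed: hardness = -8*spin_speed + 78. Reaching 66 requires spin_speed = 3/2, not an integer.
Intervening on temperature: hardness = 14*temperature + 8. Reaching 66 requires temperature = 29/7, not an integer.

set feed_rate = 4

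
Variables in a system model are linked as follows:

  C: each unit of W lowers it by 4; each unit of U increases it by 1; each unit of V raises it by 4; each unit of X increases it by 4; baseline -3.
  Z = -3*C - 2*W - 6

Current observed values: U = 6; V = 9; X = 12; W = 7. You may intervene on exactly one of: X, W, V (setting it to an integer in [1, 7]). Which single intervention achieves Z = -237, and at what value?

set W = 3

Intervening on X: Z = -12*X - 53. Reaching -237 requires X = 46/3, not an integer.
Intervening on W: with other inputs at their observed values, Z = 10*W - 267. Solving for -237 gives W = 3, within [1, 7].
Intervening on V: Z = -12*V - 89. Reaching -237 requires V = 37/3, not an integer.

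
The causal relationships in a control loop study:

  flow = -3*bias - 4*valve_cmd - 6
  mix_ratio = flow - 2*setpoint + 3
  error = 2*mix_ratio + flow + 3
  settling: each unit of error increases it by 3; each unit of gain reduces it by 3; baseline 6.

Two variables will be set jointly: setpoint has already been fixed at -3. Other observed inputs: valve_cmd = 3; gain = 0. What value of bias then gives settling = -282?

With setpoint held at -3:
Substituting into the flow equation gives flow = -3*bias - 18.
This gives mix_ratio = -3*bias - 9.
So error = -9*bias - 33.
Substituting into the settling equation gives settling = -27*bias - 93.
Solve -27*bias - 93 = -282: bias = (-282 + 93) / -27 = 7.

bias = 7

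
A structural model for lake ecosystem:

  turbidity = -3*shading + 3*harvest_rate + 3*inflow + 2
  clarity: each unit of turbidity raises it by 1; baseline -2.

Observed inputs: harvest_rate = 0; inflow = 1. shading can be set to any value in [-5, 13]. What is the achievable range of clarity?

Substituting into the turbidity equation gives turbidity = -3*shading + 5.
This gives clarity = -3*shading + 3.
Linear in shading, so extremes are at the endpoints: shading = -5 gives clarity = 18; shading = 13 gives clarity = -36.

-36 to 18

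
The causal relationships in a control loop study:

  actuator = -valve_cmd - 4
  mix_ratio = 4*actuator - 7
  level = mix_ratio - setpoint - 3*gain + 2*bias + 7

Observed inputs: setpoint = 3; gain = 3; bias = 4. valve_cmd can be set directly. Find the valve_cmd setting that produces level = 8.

Substituting into the mix_ratio equation gives mix_ratio = -4*valve_cmd - 23.
Substituting into the level equation gives level = -4*valve_cmd - 20.
Solve -4*valve_cmd - 20 = 8: valve_cmd = (8 + 20) / -4 = -7.

valve_cmd = -7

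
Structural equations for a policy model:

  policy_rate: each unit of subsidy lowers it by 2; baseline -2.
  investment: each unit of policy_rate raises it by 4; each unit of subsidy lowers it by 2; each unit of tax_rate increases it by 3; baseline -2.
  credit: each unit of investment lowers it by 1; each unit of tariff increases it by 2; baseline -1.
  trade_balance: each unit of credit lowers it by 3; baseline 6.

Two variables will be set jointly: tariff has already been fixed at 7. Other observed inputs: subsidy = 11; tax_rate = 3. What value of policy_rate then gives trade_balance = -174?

policy_rate = -8

With tariff held at 7:
Intervening on policy_rate fixes its value directly, overriding its dependence on subsidy.
Substituting into the investment equation gives investment = 4*policy_rate - 15.
Substituting into the credit equation gives credit = -4*policy_rate + 28.
This gives trade_balance = 12*policy_rate - 78.
Solve 12*policy_rate - 78 = -174: policy_rate = (-174 + 78) / 12 = -8.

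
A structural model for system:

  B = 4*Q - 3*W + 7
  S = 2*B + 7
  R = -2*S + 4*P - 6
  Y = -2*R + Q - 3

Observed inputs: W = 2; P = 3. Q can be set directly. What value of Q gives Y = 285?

Q = 8

Substituting into the B equation gives B = 4*Q + 1.
S becomes 8*Q + 9.
This gives R = -16*Q - 12.
Substituting into the Y equation gives Y = 33*Q + 21.
Solve 33*Q + 21 = 285: Q = (285 - 21) / 33 = 8.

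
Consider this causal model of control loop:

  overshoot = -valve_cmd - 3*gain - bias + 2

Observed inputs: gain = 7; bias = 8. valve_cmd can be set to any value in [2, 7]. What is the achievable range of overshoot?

-34 to -29

Substituting into the overshoot equation gives overshoot = -valve_cmd - 27.
Linear in valve_cmd, so extremes are at the endpoints: valve_cmd = 2 gives overshoot = -29; valve_cmd = 7 gives overshoot = -34.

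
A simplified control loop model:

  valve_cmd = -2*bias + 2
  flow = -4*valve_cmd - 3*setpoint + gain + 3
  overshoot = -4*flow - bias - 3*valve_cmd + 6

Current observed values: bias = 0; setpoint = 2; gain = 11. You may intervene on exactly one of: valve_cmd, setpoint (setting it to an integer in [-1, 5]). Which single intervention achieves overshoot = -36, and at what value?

Intervening on valve_cmd: overshoot = 13*valve_cmd - 26. Reaching -36 requires valve_cmd = -10/13, not an integer.
Intervening on setpoint: with other inputs at their observed values, overshoot = 12*setpoint - 24. Solving for -36 gives setpoint = -1, within [-1, 5].

set setpoint = -1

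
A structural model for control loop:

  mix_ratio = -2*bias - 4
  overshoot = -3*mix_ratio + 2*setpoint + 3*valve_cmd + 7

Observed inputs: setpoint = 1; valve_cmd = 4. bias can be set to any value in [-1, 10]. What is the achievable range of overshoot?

27 to 93

Substituting into the overshoot equation gives overshoot = 6*bias + 33.
Linear in bias, so extremes are at the endpoints: bias = -1 gives overshoot = 27; bias = 10 gives overshoot = 93.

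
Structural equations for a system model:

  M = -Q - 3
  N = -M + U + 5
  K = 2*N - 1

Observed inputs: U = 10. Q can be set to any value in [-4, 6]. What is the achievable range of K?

Substituting into the N equation gives N = Q + 18.
Substituting into the K equation gives K = 2*Q + 35.
Linear in Q, so extremes are at the endpoints: Q = -4 gives K = 27; Q = 6 gives K = 47.

27 to 47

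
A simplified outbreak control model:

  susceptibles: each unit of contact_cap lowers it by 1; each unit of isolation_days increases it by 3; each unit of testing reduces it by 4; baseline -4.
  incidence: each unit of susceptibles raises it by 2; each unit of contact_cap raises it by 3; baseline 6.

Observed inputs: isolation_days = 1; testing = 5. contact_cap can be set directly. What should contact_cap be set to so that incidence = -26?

contact_cap = 10

Substituting into the susceptibles equation gives susceptibles = -contact_cap - 21.
This gives incidence = contact_cap - 36.
Solve contact_cap - 36 = -26: contact_cap = (-26 + 36) / 1 = 10.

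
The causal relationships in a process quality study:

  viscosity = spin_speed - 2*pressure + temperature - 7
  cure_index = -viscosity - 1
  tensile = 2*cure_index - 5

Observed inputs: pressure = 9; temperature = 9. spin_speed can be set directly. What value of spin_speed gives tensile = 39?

spin_speed = -7

Substituting into the viscosity equation gives viscosity = spin_speed - 16.
This gives cure_index = -spin_speed + 15.
This gives tensile = -2*spin_speed + 25.
Solve -2*spin_speed + 25 = 39: spin_speed = (39 - 25) / -2 = -7.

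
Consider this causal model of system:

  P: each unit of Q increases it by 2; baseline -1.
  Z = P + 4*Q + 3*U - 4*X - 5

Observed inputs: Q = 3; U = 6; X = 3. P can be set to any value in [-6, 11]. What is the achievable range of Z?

7 to 24

Intervening on P fixes its value directly, overriding its dependence on Q.
Substituting into the Z equation gives Z = P + 13.
Linear in P, so extremes are at the endpoints: P = -6 gives Z = 7; P = 11 gives Z = 24.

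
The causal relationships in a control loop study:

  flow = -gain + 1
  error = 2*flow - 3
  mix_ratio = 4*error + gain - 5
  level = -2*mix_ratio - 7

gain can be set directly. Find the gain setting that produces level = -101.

Substituting into the error equation gives error = -2*gain - 1.
Substituting into the mix_ratio equation gives mix_ratio = -7*gain - 9.
Substituting into the level equation gives level = 14*gain + 11.
Solve 14*gain + 11 = -101: gain = (-101 - 11) / 14 = -8.

gain = -8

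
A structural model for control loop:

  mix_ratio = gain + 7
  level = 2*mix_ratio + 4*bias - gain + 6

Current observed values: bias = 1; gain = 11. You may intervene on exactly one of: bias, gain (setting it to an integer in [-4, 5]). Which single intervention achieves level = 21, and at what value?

Intervening on bias: level = 4*bias + 31. Reaching 21 requires bias = -5/2, not an integer.
Intervening on gain: with other inputs at their observed values, level = gain + 24. Solving for 21 gives gain = -3, within [-4, 5].

set gain = -3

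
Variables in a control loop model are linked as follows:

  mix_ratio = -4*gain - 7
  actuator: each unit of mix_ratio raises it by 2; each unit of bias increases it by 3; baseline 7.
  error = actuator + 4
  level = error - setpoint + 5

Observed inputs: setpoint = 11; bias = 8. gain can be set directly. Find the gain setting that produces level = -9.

gain = 3

Substituting into the actuator equation gives actuator = -8*gain + 17.
So error = -8*gain + 21.
Substituting into the level equation gives level = -8*gain + 15.
Solve -8*gain + 15 = -9: gain = (-9 - 15) / -8 = 3.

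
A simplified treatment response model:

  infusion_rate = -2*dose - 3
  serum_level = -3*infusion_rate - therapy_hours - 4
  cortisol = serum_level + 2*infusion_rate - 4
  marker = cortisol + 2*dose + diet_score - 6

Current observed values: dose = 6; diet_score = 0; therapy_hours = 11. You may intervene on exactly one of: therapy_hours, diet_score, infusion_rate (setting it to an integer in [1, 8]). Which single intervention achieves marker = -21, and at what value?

Intervening on therapy_hours: marker = -therapy_hours + 13. Reaching -21 requires therapy_hours = 34, outside [1, 8].
Intervening on diet_score: marker = diet_score + 2. Reaching -21 requires diet_score = -23, outside [1, 8].
Intervening on infusion_rate: with other inputs at their observed values, marker = -infusion_rate - 13. Solving for -21 gives infusion_rate = 8, within [1, 8].

set infusion_rate = 8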